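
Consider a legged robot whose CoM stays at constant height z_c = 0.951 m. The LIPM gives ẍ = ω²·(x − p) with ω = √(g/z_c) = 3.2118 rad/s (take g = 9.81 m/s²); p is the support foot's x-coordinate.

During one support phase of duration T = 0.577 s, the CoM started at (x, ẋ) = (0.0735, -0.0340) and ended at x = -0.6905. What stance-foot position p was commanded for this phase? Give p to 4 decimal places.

p = 0.3958

ωT = 3.2118·0.577 = 1.853209; cosh(ωT) = 3.268496, sinh(ωT) = 3.111762
x(T) = p + (x₀−p)·cosh(ωT) + (ẋ₀/ω)·sinh(ωT) ⇒ p·(1 − cosh) = x(T) − x₀·cosh − (ẋ₀/ω)·sinh
numerator   = -0.6905 − (0.0735)·3.268496 − (-0.0340/3.2118)·3.111762 = -0.897793
denominator = 1 − 3.268496 = -2.268496
p = -0.897793 / -2.268496 = 0.3958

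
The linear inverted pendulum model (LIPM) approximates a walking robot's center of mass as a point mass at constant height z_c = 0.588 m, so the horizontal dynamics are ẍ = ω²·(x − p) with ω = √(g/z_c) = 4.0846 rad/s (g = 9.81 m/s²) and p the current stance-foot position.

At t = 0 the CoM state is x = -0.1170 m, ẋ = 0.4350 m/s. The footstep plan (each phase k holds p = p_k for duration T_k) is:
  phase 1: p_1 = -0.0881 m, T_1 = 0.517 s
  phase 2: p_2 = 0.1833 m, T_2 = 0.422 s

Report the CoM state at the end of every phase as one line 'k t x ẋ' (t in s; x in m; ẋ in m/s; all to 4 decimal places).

phase 1: p=-0.0881, T=0.517, ωT=2.111738, cosh=4.191809, sinh=4.070782; start (x,ẋ)=(-0.117000, 0.435000) → end (x,ẋ)=(0.224285, 1.342902)
phase 2: p=0.1833, T=0.422, ωT=1.723701, cosh=2.891820, sinh=2.713416; start (x,ẋ)=(0.224285, 1.342902) → end (x,ẋ)=(1.193916, 4.337678)

1 0.5170 0.2243 1.3429
2 0.9390 1.1939 4.3377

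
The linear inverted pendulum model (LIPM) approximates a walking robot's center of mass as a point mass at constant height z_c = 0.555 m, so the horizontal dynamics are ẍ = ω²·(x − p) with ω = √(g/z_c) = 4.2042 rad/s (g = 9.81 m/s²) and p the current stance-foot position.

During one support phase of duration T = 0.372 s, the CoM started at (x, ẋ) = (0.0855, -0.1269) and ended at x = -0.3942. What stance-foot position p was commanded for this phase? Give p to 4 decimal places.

p = 0.3605

ωT = 4.2042·0.372 = 1.563962; cosh(ωT) = 2.493510, sinh(ωT) = 2.284205
x(T) = p + (x₀−p)·cosh(ωT) + (ẋ₀/ω)·sinh(ωT) ⇒ p·(1 − cosh) = x(T) − x₀·cosh − (ẋ₀/ω)·sinh
numerator   = -0.3942 − (0.0855)·2.493510 − (-0.1269/4.2042)·2.284205 = -0.538448
denominator = 1 − 2.493510 = -1.493510
p = -0.538448 / -1.493510 = 0.3605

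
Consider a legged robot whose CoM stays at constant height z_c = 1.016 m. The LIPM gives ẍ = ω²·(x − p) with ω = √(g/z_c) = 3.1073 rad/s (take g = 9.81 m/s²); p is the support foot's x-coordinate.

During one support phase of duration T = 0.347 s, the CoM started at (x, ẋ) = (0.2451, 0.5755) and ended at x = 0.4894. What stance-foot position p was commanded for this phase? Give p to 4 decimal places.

ωT = 3.1073·0.347 = 1.078233; cosh(ωT) = 1.639839, sinh(ωT) = 1.299643
x(T) = p + (x₀−p)·cosh(ωT) + (ẋ₀/ω)·sinh(ωT) ⇒ p·(1 − cosh) = x(T) − x₀·cosh − (ẋ₀/ω)·sinh
numerator   = 0.4894 − (0.2451)·1.639839 − (0.5755/3.1073)·1.299643 = -0.153230
denominator = 1 − 1.639839 = -0.639839
p = -0.153230 / -0.639839 = 0.2395

p = 0.2395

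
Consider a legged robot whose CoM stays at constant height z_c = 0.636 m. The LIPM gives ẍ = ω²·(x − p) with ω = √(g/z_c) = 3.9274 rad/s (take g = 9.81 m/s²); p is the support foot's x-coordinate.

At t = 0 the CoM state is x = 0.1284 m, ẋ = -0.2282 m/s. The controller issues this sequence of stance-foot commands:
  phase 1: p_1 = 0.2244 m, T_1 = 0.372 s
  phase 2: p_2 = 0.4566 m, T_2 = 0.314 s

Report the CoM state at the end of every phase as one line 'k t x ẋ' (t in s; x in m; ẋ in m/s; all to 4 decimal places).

phase 1: p=0.2244, T=0.372, ωT=1.460993, cosh=2.271121, sinh=2.039115; start (x,ẋ)=(0.128400, -0.228200) → end (x,ẋ)=(-0.112110, -1.287078)
phase 2: p=0.4566, T=0.314, ωT=1.233204, cosh=1.861783, sinh=1.570425; start (x,ẋ)=(-0.112110, -1.287078) → end (x,ẋ)=(-1.116870, -5.903883)

1 0.3720 -0.1121 -1.2871
2 0.6860 -1.1169 -5.9039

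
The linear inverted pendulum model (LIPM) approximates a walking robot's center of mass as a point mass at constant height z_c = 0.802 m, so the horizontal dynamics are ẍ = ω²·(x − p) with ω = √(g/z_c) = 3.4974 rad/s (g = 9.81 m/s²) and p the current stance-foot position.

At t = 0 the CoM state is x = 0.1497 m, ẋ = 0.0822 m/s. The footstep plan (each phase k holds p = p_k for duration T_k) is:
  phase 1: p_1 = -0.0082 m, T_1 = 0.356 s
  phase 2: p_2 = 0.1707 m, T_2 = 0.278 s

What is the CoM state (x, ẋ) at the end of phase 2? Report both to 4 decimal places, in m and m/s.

x = 0.7406, ẋ = 2.1786

phase 1: p=-0.0082, T=0.356, ωT=1.245074, cosh=1.880556, sinh=1.592637; start (x,ẋ)=(0.149700, 0.082200) → end (x,ẋ)=(0.326172, 1.034099)
phase 2: p=0.1707, T=0.278, ωT=0.972277, cosh=1.511090, sinh=1.132869; start (x,ẋ)=(0.326172, 1.034099) → end (x,ẋ)=(0.740595, 2.178610)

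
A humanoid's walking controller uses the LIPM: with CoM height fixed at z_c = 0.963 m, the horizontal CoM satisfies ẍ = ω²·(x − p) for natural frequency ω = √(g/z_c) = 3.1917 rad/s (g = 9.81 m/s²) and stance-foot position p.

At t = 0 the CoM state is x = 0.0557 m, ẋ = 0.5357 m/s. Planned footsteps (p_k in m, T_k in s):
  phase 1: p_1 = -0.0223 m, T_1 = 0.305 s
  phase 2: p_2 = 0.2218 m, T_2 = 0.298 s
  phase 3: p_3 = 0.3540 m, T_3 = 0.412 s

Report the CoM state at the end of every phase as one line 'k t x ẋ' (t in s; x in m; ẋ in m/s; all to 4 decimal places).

1 0.3050 0.2861 1.0927
2 0.6030 0.6945 1.8514
3 1.0150 2.0361 5.5742

phase 1: p=-0.0223, T=0.305, ωT=0.973468, cosh=1.512440, sinh=1.134670; start (x,ẋ)=(0.055700, 0.535700) → end (x,ẋ)=(0.286115, 1.092693)
phase 2: p=0.2218, T=0.298, ωT=0.951127, cosh=1.487465, sinh=1.101159; start (x,ẋ)=(0.286115, 1.092693) → end (x,ẋ)=(0.694453, 1.851383)
phase 3: p=0.3540, T=0.412, ωT=1.314980, cosh=1.996579, sinh=1.728099; start (x,ẋ)=(0.694453, 1.851383) → end (x,ẋ)=(2.036146, 5.574228)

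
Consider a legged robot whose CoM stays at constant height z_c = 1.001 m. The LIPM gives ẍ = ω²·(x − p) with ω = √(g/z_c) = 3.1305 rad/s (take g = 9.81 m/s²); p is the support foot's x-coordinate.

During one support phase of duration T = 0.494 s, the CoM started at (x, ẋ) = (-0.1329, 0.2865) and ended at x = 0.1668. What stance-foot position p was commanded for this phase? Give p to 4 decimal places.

p = -0.1980

ωT = 3.1305·0.494 = 1.546467; cosh(ωT) = 2.453927, sinh(ωT) = 2.240927
x(T) = p + (x₀−p)·cosh(ωT) + (ẋ₀/ω)·sinh(ωT) ⇒ p·(1 − cosh) = x(T) − x₀·cosh − (ẋ₀/ω)·sinh
numerator   = 0.1668 − (-0.1329)·2.453927 − (0.2865/3.1305)·2.240927 = 0.287840
denominator = 1 − 2.453927 = -1.453927
p = 0.287840 / -1.453927 = -0.1980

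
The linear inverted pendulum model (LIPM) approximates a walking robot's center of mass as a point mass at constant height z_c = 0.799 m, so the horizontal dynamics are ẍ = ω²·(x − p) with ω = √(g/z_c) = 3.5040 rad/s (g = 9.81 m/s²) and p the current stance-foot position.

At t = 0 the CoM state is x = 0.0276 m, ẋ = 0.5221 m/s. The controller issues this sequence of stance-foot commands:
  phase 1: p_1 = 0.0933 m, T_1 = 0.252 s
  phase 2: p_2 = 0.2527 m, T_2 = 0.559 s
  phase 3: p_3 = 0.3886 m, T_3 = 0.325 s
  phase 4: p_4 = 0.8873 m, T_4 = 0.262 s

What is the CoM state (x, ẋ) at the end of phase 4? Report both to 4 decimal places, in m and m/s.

phase 1: p=0.0933, T=0.252, ωT=0.883008, cosh=1.415850, sinh=1.002313; start (x,ẋ)=(0.027600, 0.522100) → end (x,ẋ)=(0.149624, 0.508470)
phase 2: p=0.2527, T=0.559, ωT=1.958736, cosh=3.615698, sinh=3.474661; start (x,ẋ)=(0.149624, 0.508470) → end (x,ẋ)=(0.384222, 0.583507)
phase 3: p=0.3886, T=0.325, ωT=1.138800, cosh=1.721611, sinh=1.401408; start (x,ẋ)=(0.384222, 0.583507) → end (x,ẋ)=(0.614434, 0.983075)
phase 4: p=0.8873, T=0.262, ωT=0.918048, cosh=1.451847, sinh=1.052550; start (x,ẋ)=(0.614434, 0.983075) → end (x,ẋ)=(0.786441, 0.420909)

x = 0.7864, ẋ = 0.4209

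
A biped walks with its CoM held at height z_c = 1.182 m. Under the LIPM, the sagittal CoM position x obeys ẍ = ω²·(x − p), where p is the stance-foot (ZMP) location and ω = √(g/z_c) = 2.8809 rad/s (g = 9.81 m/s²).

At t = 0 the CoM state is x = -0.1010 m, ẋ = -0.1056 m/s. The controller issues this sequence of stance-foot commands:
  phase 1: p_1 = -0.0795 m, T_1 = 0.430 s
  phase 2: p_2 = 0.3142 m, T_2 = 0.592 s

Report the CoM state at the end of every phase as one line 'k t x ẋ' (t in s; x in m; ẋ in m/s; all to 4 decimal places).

1 0.4300 -0.1777 -0.2954
2 1.0220 -1.3570 -4.6109

phase 1: p=-0.0795, T=0.430, ωT=1.238787, cosh=1.870580, sinh=1.580844; start (x,ẋ)=(-0.101000, -0.105600) → end (x,ẋ)=(-0.177664, -0.295450)
phase 2: p=0.3142, T=0.592, ωT=1.705493, cosh=2.842890, sinh=2.661207; start (x,ẋ)=(-0.177664, -0.295450) → end (x,ẋ)=(-1.357034, -4.610888)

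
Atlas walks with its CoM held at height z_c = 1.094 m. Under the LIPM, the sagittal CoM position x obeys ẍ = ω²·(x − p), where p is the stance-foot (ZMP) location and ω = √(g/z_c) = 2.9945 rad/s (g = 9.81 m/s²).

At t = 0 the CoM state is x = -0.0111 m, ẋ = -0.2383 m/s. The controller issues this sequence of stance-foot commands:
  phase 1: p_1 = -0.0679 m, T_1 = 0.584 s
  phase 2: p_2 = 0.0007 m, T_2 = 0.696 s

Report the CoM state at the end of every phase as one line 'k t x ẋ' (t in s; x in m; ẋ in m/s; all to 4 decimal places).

1 0.5840 -0.1215 -0.2316
2 1.2800 -0.8040 -2.3929

phase 1: p=-0.0679, T=0.584, ωT=1.748788, cosh=2.960809, sinh=2.786824; start (x,ẋ)=(-0.011100, -0.238300) → end (x,ẋ)=(-0.121499, -0.231556)
phase 2: p=0.0007, T=0.696, ωT=2.084172, cosh=4.081172, sinh=3.956762; start (x,ẋ)=(-0.121499, -0.231556) → end (x,ẋ)=(-0.803982, -2.392904)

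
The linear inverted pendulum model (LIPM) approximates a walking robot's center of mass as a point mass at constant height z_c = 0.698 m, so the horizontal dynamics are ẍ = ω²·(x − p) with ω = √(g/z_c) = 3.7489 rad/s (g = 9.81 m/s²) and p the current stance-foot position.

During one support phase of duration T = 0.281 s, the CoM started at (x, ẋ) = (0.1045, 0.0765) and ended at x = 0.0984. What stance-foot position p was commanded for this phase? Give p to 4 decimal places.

p = 0.1568

ωT = 3.7489·0.281 = 1.053441; cosh(ωT) = 1.608118, sinh(ωT) = 1.259383
x(T) = p + (x₀−p)·cosh(ωT) + (ẋ₀/ω)·sinh(ωT) ⇒ p·(1 − cosh) = x(T) − x₀·cosh − (ẋ₀/ω)·sinh
numerator   = 0.0984 − (0.1045)·1.608118 − (0.0765/3.7489)·1.259383 = -0.095347
denominator = 1 − 1.608118 = -0.608118
p = -0.095347 / -0.608118 = 0.1568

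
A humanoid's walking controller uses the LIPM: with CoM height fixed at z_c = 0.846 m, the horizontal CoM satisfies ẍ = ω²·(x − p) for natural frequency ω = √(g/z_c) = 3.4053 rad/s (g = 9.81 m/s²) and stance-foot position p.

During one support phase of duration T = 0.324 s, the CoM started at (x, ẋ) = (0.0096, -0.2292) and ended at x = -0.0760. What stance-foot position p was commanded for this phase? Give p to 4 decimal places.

p = 0.0027

ωT = 3.4053·0.324 = 1.103317; cosh(ωT) = 1.672958, sinh(ωT) = 1.341190
x(T) = p + (x₀−p)·cosh(ωT) + (ẋ₀/ω)·sinh(ωT) ⇒ p·(1 − cosh) = x(T) − x₀·cosh − (ẋ₀/ω)·sinh
numerator   = -0.0760 − (0.0096)·1.672958 − (-0.2292/3.4053)·1.341190 = -0.001789
denominator = 1 − 1.672958 = -0.672958
p = -0.001789 / -0.672958 = 0.0027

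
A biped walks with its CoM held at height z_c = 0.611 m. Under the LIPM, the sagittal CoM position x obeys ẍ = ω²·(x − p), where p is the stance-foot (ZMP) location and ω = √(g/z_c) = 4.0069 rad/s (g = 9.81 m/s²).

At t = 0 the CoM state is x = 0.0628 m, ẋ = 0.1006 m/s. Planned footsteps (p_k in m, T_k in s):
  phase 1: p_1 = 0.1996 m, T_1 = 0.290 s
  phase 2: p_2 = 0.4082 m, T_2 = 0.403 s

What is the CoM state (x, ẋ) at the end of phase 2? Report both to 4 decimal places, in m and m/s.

phase 1: p=0.1996, T=0.290, ωT=1.162001, cosh=1.754591, sinh=1.441732; start (x,ẋ)=(0.062800, 0.100600) → end (x,ẋ)=(-0.004231, -0.613765)
phase 2: p=0.4082, T=0.403, ωT=1.614781, cosh=2.612860, sinh=2.413926; start (x,ẋ)=(-0.004231, -0.613765) → end (x,ẋ)=(-1.039182, -5.592861)

x = -1.0392, ẋ = -5.5929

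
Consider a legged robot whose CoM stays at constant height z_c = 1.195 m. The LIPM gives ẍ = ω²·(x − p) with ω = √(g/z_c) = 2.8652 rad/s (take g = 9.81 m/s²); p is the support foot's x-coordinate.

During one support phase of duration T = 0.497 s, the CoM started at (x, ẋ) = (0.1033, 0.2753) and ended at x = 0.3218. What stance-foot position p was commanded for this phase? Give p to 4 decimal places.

ωT = 2.8652·0.497 = 1.424004; cosh(ωT) = 2.197234, sinh(ωT) = 1.956486
x(T) = p + (x₀−p)·cosh(ωT) + (ẋ₀/ω)·sinh(ωT) ⇒ p·(1 − cosh) = x(T) − x₀·cosh − (ẋ₀/ω)·sinh
numerator   = 0.3218 − (0.1033)·2.197234 − (0.2753/2.8652)·1.956486 = -0.093161
denominator = 1 − 2.197234 = -1.197234
p = -0.093161 / -1.197234 = 0.0778

p = 0.0778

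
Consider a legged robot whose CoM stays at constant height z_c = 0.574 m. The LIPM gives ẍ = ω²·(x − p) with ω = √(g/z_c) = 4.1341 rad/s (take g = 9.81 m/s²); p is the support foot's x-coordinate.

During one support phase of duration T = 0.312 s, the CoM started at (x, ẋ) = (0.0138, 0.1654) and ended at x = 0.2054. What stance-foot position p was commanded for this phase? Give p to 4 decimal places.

p = -0.1167

ωT = 4.1341·0.312 = 1.289839; cosh(ωT) = 1.953759, sinh(ωT) = 1.678444
x(T) = p + (x₀−p)·cosh(ωT) + (ẋ₀/ω)·sinh(ωT) ⇒ p·(1 − cosh) = x(T) − x₀·cosh − (ẋ₀/ω)·sinh
numerator   = 0.2054 − (0.0138)·1.953759 − (0.1654/4.1341)·1.678444 = 0.111286
denominator = 1 − 1.953759 = -0.953759
p = 0.111286 / -0.953759 = -0.1167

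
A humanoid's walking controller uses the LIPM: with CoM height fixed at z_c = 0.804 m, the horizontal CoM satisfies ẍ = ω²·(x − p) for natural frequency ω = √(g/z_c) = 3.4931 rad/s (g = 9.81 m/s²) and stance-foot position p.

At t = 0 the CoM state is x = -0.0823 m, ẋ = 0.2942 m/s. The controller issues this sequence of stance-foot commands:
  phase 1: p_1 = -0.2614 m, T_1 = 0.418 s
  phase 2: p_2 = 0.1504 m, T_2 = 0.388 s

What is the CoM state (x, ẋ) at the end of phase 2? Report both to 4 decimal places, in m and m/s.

phase 1: p=-0.2614, T=0.418, ωT=1.460116, cosh=2.269334, sinh=2.037124; start (x,ẋ)=(-0.082300, 0.294200) → end (x,ẋ)=(0.316611, 1.942092)
phase 2: p=0.1504, T=0.388, ωT=1.355323, cosh=2.067938, sinh=1.810074; start (x,ẋ)=(0.316611, 1.942092) → end (x,ẋ)=(1.500478, 5.067039)

x = 1.5005, ẋ = 5.0670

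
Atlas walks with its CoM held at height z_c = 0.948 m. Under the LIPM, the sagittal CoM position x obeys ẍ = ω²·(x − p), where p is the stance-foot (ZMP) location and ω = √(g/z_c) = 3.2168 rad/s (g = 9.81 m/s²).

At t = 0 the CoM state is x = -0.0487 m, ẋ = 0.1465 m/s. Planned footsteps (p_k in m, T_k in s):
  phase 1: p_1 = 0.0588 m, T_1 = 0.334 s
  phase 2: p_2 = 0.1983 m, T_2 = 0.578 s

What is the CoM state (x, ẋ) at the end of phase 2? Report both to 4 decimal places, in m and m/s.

x = -0.8467, ẋ = -3.2655

phase 1: p=0.0588, T=0.334, ωT=1.074411, cosh=1.634883, sinh=1.293385; start (x,ẋ)=(-0.048700, 0.146500) → end (x,ẋ)=(-0.058046, -0.207750)
phase 2: p=0.1983, T=0.578, ωT=1.859310, cosh=3.287544, sinh=3.131764; start (x,ẋ)=(-0.058046, -0.207750) → end (x,ẋ)=(-0.846708, -3.265487)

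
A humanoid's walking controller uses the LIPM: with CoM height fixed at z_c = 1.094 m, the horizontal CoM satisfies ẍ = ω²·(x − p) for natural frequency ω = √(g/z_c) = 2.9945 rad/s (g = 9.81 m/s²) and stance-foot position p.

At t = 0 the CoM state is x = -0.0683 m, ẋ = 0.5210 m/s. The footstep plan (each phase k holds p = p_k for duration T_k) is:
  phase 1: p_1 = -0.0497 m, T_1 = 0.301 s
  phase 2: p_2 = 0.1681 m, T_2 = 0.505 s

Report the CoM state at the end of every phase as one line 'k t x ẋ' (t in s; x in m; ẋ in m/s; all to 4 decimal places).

phase 1: p=-0.0497, T=0.301, ωT=0.901344, cosh=1.434468, sinh=1.028444; start (x,ẋ)=(-0.068300, 0.521000) → end (x,ẋ)=(0.102553, 0.690076)
phase 2: p=0.1681, T=0.505, ωT=1.512223, cosh=2.378611, sinh=2.158192; start (x,ẋ)=(0.102553, 0.690076) → end (x,ẋ)=(0.509541, 1.217814)

1 0.3010 0.1026 0.6901
2 0.8060 0.5095 1.2178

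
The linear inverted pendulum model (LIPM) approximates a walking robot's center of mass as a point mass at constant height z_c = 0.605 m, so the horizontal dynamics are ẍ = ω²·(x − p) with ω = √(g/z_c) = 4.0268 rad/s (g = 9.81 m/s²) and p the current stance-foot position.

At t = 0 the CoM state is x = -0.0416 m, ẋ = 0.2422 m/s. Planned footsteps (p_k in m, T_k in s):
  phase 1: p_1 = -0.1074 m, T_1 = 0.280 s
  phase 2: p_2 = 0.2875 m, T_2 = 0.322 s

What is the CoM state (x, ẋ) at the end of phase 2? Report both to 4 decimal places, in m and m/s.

phase 1: p=-0.1074, T=0.280, ωT=1.127504, cosh=1.705890, sinh=1.382049; start (x,ẋ)=(-0.041600, 0.242200) → end (x,ẋ)=(0.087974, 0.779359)
phase 2: p=0.2875, T=0.322, ωT=1.296630, cosh=1.965201, sinh=1.691749; start (x,ẋ)=(0.087974, 0.779359) → end (x,ẋ)=(0.222817, 0.172357)

x = 0.2228, ẋ = 0.1724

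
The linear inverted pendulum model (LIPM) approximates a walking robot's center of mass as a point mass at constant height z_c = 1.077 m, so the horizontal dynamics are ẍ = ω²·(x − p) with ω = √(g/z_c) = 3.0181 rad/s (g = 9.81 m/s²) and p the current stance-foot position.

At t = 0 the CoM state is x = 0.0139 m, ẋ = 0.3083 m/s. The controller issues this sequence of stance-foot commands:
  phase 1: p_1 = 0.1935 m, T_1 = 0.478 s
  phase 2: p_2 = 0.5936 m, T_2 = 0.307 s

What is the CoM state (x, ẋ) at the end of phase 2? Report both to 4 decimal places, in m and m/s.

phase 1: p=0.1935, T=0.478, ωT=1.442652, cosh=2.234102, sinh=1.997801; start (x,ẋ)=(0.013900, 0.308300) → end (x,ẋ)=(-0.003669, -0.394136)
phase 2: p=0.5936, T=0.307, ωT=0.926557, cosh=1.460856, sinh=1.064941; start (x,ẋ)=(-0.003669, -0.394136) → end (x,ẋ)=(-0.417995, -2.495457)

x = -0.4180, ẋ = -2.4955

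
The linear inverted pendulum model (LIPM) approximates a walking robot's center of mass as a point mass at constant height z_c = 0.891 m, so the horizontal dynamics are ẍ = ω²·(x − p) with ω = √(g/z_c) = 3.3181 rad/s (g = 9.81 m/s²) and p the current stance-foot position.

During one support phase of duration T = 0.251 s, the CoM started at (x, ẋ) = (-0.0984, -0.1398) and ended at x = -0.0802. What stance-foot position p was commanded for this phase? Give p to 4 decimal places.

ωT = 3.3181·0.251 = 0.832843; cosh(ωT) = 1.367330, sinh(ωT) = 0.932518
x(T) = p + (x₀−p)·cosh(ωT) + (ẋ₀/ω)·sinh(ωT) ⇒ p·(1 − cosh) = x(T) − x₀·cosh − (ẋ₀/ω)·sinh
numerator   = -0.0802 − (-0.0984)·1.367330 − (-0.1398/3.3181)·0.932518 = 0.093635
denominator = 1 − 1.367330 = -0.367330
p = 0.093635 / -0.367330 = -0.2549

p = -0.2549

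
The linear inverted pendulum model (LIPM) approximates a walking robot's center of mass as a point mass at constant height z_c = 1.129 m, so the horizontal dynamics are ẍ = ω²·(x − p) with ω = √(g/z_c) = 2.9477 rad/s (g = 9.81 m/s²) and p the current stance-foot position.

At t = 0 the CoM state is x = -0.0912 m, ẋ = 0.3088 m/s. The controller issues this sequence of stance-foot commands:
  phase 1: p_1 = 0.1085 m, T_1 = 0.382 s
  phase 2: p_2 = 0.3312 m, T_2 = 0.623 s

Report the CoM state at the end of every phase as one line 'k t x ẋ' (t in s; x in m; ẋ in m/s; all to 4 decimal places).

phase 1: p=0.1085, T=0.382, ωT=1.126021, cosh=1.703843, sinh=1.379522; start (x,ẋ)=(-0.091200, 0.308800) → end (x,ẋ)=(-0.087239, -0.285917)
phase 2: p=0.3312, T=0.623, ωT=1.836417, cosh=3.216703, sinh=3.057316; start (x,ẋ)=(-0.087239, -0.285917) → end (x,ẋ)=(-1.311344, -4.690704)

1 0.3820 -0.0872 -0.2859
2 1.0050 -1.3113 -4.6907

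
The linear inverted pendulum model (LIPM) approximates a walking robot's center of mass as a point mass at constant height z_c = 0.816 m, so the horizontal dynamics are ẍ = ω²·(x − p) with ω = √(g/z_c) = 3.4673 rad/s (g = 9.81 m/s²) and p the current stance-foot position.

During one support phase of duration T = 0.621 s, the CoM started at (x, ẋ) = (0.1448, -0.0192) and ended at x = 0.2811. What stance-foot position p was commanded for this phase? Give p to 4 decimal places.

p = 0.0973

ωT = 3.4673·0.621 = 2.153193; cosh(ωT) = 4.364215, sinh(ωT) = 4.248102
x(T) = p + (x₀−p)·cosh(ωT) + (ẋ₀/ω)·sinh(ωT) ⇒ p·(1 − cosh) = x(T) − x₀·cosh − (ẋ₀/ω)·sinh
numerator   = 0.2811 − (0.1448)·4.364215 − (-0.0192/3.4673)·4.248102 = -0.327315
denominator = 1 − 4.364215 = -3.364215
p = -0.327315 / -3.364215 = 0.0973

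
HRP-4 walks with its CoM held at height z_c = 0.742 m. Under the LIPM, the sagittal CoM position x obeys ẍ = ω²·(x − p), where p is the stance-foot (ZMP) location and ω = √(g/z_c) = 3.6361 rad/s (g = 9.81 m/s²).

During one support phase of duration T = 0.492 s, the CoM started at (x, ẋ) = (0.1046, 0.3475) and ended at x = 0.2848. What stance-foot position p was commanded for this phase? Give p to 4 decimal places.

ωT = 3.6361·0.492 = 1.788961; cosh(ωT) = 3.075184, sinh(ωT) = 2.908050
x(T) = p + (x₀−p)·cosh(ωT) + (ẋ₀/ω)·sinh(ωT) ⇒ p·(1 − cosh) = x(T) − x₀·cosh − (ẋ₀/ω)·sinh
numerator   = 0.2848 − (0.1046)·3.075184 − (0.3475/3.6361)·2.908050 = -0.314785
denominator = 1 − 3.075184 = -2.075184
p = -0.314785 / -2.075184 = 0.1517

p = 0.1517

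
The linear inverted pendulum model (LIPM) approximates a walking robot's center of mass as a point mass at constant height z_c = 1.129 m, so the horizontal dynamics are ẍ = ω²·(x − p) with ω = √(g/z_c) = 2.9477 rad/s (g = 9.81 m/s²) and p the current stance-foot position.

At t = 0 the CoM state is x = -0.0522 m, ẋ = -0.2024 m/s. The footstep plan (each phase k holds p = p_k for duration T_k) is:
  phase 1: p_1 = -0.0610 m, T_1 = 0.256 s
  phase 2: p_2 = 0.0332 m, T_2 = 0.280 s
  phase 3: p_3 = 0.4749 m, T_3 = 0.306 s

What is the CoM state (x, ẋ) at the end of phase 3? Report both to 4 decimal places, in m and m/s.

x = -0.7872, ẋ = -3.1618

phase 1: p=-0.0610, T=0.256, ωT=0.754611, cosh=1.298489, sinh=0.828296; start (x,ẋ)=(-0.052200, -0.202400) → end (x,ẋ)=(-0.106447, -0.241328)
phase 2: p=0.0332, T=0.280, ωT=0.825356, cosh=1.360386, sinh=0.922307; start (x,ẋ)=(-0.106447, -0.241328) → end (x,ẋ)=(-0.232283, -0.707956)
phase 3: p=0.4749, T=0.306, ωT=0.901996, cosh=1.435138, sinh=1.029379; start (x,ẋ)=(-0.232283, -0.707956) → end (x,ẋ)=(-0.787235, -3.161823)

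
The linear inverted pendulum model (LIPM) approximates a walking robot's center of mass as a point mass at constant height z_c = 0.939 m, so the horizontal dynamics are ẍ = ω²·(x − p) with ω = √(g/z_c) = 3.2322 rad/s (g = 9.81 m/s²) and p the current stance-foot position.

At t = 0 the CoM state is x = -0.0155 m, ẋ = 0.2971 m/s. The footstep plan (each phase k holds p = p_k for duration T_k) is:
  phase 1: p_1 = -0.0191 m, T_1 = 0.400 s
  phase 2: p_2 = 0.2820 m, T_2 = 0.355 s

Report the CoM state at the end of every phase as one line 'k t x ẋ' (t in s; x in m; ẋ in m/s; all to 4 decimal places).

1 0.4000 0.1428 0.6016
2 0.7550 0.3042 0.4057

phase 1: p=-0.0191, T=0.400, ωT=1.292880, cosh=1.958872, sinh=1.684392; start (x,ẋ)=(-0.015500, 0.297100) → end (x,ẋ)=(0.142779, 0.601580)
phase 2: p=0.2820, T=0.355, ωT=1.147431, cosh=1.733771, sinh=1.416319; start (x,ẋ)=(0.142779, 0.601580) → end (x,ẋ)=(0.304230, 0.405674)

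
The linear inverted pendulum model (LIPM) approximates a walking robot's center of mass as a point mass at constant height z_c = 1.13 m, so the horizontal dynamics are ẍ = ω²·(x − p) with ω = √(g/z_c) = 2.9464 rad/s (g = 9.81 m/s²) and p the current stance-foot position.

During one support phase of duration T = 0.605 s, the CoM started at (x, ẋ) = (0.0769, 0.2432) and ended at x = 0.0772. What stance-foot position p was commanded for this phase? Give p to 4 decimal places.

p = 0.1927

ωT = 2.9464·0.605 = 1.782572; cosh(ωT) = 3.056666, sinh(ωT) = 2.888461
x(T) = p + (x₀−p)·cosh(ωT) + (ẋ₀/ω)·sinh(ωT) ⇒ p·(1 − cosh) = x(T) − x₀·cosh − (ẋ₀/ω)·sinh
numerator   = 0.0772 − (0.0769)·3.056666 − (0.2432/2.9464)·2.888461 = -0.396275
denominator = 1 − 3.056666 = -2.056666
p = -0.396275 / -2.056666 = 0.1927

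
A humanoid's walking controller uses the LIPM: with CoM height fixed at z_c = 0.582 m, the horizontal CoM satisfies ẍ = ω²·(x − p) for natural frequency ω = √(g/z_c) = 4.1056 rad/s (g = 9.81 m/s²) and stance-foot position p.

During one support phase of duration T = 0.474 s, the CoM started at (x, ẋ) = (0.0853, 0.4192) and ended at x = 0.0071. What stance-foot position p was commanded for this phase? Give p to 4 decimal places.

ωT = 4.1056·0.474 = 1.946054; cosh(ωT) = 3.571923, sinh(ωT) = 3.429087
x(T) = p + (x₀−p)·cosh(ωT) + (ẋ₀/ω)·sinh(ωT) ⇒ p·(1 − cosh) = x(T) − x₀·cosh − (ẋ₀/ω)·sinh
numerator   = 0.0071 − (0.0853)·3.571923 − (0.4192/4.1056)·3.429087 = -0.647710
denominator = 1 − 3.571923 = -2.571923
p = -0.647710 / -2.571923 = 0.2518

p = 0.2518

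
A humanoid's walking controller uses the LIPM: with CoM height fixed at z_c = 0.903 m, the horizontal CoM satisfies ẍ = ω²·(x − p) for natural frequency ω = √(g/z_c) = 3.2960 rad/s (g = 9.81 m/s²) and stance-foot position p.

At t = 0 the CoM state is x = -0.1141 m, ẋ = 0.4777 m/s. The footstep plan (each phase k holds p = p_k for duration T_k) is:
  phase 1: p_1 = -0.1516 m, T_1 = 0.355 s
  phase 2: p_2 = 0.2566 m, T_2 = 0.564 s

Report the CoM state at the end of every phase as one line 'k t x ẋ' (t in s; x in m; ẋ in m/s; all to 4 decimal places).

phase 1: p=-0.1516, T=0.355, ωT=1.170080, cosh=1.766296, sinh=1.455954; start (x,ẋ)=(-0.114100, 0.477700) → end (x,ẋ)=(0.125652, 1.023716)
phase 2: p=0.2566, T=0.564, ωT=1.858944, cosh=3.286397, sinh=3.130560; start (x,ẋ)=(0.125652, 1.023716) → end (x,ẋ)=(0.798585, 2.013175)

1 0.3550 0.1257 1.0237
2 0.9190 0.7986 2.0132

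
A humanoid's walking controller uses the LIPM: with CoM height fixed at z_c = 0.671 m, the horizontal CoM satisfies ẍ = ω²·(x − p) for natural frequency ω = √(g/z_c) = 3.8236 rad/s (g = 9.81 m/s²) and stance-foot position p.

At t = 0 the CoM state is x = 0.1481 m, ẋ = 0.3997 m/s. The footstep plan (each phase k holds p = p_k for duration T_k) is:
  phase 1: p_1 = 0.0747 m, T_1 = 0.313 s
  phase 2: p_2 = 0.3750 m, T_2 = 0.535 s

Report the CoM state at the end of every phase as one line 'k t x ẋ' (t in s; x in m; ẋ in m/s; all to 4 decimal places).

1 0.3130 0.3644 1.1438
2 0.8480 1.4709 4.3433

phase 1: p=0.0747, T=0.313, ωT=1.196787, cosh=1.805815, sinh=1.503651; start (x,ẋ)=(0.148100, 0.399700) → end (x,ẋ)=(0.364431, 1.143787)
phase 2: p=0.3750, T=0.535, ωT=2.045626, cosh=3.931649, sinh=3.802350; start (x,ẋ)=(0.364431, 1.143787) → end (x,ẋ)=(1.470877, 4.343310)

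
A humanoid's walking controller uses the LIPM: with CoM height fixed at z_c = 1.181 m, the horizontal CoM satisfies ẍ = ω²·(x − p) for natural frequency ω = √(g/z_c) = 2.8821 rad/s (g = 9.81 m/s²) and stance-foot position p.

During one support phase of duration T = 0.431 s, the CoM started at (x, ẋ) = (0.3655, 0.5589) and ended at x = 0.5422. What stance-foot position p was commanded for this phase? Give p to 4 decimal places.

p = 0.5152

ωT = 2.8821·0.431 = 1.242185; cosh(ωT) = 1.875963, sinh(ωT) = 1.587210
x(T) = p + (x₀−p)·cosh(ωT) + (ẋ₀/ω)·sinh(ωT) ⇒ p·(1 − cosh) = x(T) − x₀·cosh − (ẋ₀/ω)·sinh
numerator   = 0.5422 − (0.3655)·1.875963 − (0.5589/2.8821)·1.587210 = -0.451258
denominator = 1 − 1.875963 = -0.875963
p = -0.451258 / -0.875963 = 0.5152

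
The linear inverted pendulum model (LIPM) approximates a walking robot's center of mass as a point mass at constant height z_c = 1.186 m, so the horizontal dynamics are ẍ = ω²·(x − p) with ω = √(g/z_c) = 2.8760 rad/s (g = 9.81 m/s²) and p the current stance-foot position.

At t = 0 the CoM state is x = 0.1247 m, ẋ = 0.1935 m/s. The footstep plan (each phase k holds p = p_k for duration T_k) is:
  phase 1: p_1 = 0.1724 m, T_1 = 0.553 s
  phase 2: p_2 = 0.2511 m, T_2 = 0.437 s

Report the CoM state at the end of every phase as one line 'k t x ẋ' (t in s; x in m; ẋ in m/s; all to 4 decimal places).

1 0.5530 0.2087 0.1718
2 0.9900 0.2671 0.1295

phase 1: p=0.1724, T=0.553, ωT=1.590428, cosh=2.554843, sinh=2.351005; start (x,ẋ)=(0.124700, 0.193500) → end (x,ẋ)=(0.208712, 0.171839)
phase 2: p=0.2511, T=0.437, ωT=1.256812, cosh=1.899380, sinh=1.614820; start (x,ẋ)=(0.208712, 0.171839) → end (x,ẋ)=(0.267073, 0.129528)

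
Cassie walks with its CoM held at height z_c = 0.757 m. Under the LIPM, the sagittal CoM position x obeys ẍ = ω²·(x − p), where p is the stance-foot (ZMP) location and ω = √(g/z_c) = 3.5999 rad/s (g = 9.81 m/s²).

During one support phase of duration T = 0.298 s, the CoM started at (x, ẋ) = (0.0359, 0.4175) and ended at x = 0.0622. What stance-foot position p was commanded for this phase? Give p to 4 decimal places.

p = 0.2309

ωT = 3.5999·0.298 = 1.072770; cosh(ωT) = 1.632763, sinh(ωT) = 1.290704
x(T) = p + (x₀−p)·cosh(ωT) + (ẋ₀/ω)·sinh(ωT) ⇒ p·(1 − cosh) = x(T) − x₀·cosh − (ẋ₀/ω)·sinh
numerator   = 0.0622 − (0.0359)·1.632763 − (0.4175/3.5999)·1.290704 = -0.146106
denominator = 1 − 1.632763 = -0.632763
p = -0.146106 / -0.632763 = 0.2309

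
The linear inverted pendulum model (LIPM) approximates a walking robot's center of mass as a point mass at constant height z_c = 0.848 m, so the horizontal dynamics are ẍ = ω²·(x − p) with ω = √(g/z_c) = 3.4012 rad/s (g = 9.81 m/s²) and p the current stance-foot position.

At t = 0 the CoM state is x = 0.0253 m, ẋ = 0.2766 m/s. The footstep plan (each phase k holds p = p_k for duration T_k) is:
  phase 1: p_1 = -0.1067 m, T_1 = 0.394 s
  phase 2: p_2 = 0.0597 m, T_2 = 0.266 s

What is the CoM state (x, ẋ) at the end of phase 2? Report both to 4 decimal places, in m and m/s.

x = 0.8298, ẋ = 2.8301

phase 1: p=-0.1067, T=0.394, ωT=1.340073, cosh=2.040574, sinh=1.778747; start (x,ẋ)=(0.025300, 0.276600) → end (x,ẋ)=(0.307311, 1.363006)
phase 2: p=0.0597, T=0.266, ωT=0.904719, cosh=1.437947, sinh=1.033291; start (x,ẋ)=(0.307311, 1.363006) → end (x,ẋ)=(0.829836, 2.830142)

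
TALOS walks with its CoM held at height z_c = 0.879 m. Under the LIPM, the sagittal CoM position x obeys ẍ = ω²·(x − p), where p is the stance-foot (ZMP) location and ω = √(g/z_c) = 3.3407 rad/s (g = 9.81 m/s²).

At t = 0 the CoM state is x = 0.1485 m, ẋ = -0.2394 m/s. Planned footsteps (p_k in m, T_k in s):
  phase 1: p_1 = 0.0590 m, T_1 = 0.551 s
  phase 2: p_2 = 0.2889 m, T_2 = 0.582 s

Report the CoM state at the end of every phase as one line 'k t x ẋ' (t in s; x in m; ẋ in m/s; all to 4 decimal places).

phase 1: p=0.0590, T=0.551, ωT=1.840726, cosh=3.229906, sinh=3.071204; start (x,ẋ)=(0.148500, -0.239400) → end (x,ẋ)=(0.127989, 0.145028)
phase 2: p=0.2889, T=0.582, ωT=1.944287, cosh=3.565870, sinh=3.422780; start (x,ẋ)=(0.127989, 0.145028) → end (x,ẋ)=(-0.136296, -1.322782)

1 0.5510 0.1280 0.1450
2 1.1330 -0.1363 -1.3228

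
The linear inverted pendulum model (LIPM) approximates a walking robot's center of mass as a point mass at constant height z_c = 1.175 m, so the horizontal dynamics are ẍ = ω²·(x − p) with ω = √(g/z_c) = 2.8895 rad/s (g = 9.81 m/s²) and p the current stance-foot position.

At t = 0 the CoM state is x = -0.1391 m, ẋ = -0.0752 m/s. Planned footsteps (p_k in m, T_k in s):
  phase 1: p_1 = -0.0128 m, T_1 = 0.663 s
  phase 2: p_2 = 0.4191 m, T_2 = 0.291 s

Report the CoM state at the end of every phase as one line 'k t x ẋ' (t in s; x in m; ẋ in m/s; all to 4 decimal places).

phase 1: p=-0.0128, T=0.663, ωT=1.915739, cosh=3.469593, sinh=3.322360; start (x,ẋ)=(-0.139100, -0.075200) → end (x,ẋ)=(-0.537475, -1.473388)
phase 2: p=0.4191, T=0.291, ωT=0.840844, cosh=1.374835, sinh=0.943489; start (x,ẋ)=(-0.537475, -1.473388) → end (x,ẋ)=(-1.377128, -4.633491)

1 0.6630 -0.5375 -1.4734
2 0.9540 -1.3771 -4.6335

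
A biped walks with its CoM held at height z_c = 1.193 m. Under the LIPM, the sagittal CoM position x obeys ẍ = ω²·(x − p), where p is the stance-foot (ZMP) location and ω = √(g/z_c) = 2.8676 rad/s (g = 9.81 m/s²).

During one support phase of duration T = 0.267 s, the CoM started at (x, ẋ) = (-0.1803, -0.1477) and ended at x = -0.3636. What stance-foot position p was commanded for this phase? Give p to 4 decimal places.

p = 0.2743

ωT = 2.8676·0.267 = 0.765649; cosh(ωT) = 1.307711, sinh(ωT) = 0.842679
x(T) = p + (x₀−p)·cosh(ωT) + (ẋ₀/ω)·sinh(ωT) ⇒ p·(1 − cosh) = x(T) − x₀·cosh − (ẋ₀/ω)·sinh
numerator   = -0.3636 − (-0.1803)·1.307711 − (-0.1477/2.8676)·0.842679 = -0.084416
denominator = 1 − 1.307711 = -0.307711
p = -0.084416 / -0.307711 = 0.2743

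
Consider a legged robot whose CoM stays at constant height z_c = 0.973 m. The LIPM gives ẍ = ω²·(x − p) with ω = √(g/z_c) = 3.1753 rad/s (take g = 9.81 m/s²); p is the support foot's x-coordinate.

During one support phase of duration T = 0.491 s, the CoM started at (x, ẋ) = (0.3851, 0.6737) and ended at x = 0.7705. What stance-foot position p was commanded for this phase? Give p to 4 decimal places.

p = 0.4503

ωT = 3.1753·0.491 = 1.559072; cosh(ωT) = 2.482370, sinh(ωT) = 2.272039
x(T) = p + (x₀−p)·cosh(ωT) + (ẋ₀/ω)·sinh(ωT) ⇒ p·(1 − cosh) = x(T) − x₀·cosh − (ẋ₀/ω)·sinh
numerator   = 0.7705 − (0.3851)·2.482370 − (0.6737/3.1753)·2.272039 = -0.667517
denominator = 1 − 2.482370 = -1.482370
p = -0.667517 / -1.482370 = 0.4503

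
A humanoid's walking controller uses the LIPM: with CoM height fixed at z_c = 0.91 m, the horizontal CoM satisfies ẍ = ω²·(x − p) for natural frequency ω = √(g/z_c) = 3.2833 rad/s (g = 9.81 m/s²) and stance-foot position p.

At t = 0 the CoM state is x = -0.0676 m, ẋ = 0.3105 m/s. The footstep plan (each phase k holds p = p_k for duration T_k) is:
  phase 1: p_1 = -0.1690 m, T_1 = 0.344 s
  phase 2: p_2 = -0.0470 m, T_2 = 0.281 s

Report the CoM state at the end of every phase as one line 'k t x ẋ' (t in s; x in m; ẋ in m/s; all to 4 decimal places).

1 0.3440 0.1353 0.9917
2 0.6250 0.5384 2.0785

phase 1: p=-0.1690, T=0.344, ωT=1.129455, cosh=1.708590, sinh=1.385381; start (x,ẋ)=(-0.067600, 0.310500) → end (x,ẋ)=(0.135266, 0.991747)
phase 2: p=-0.0470, T=0.281, ωT=0.922607, cosh=1.456661, sinh=1.059180; start (x,ẋ)=(0.135266, 0.991747) → end (x,ẋ)=(0.538433, 2.078488)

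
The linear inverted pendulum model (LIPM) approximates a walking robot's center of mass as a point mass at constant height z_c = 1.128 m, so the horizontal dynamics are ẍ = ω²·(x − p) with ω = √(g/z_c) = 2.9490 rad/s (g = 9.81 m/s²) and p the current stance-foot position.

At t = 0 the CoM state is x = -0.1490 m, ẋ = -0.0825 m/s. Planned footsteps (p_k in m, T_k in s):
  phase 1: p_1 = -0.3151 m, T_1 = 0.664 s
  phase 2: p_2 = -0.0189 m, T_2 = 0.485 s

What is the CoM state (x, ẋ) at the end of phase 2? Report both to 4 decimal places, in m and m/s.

x = 1.3754, ẋ = 4.3016

phase 1: p=-0.3151, T=0.664, ωT=1.958136, cosh=3.613614, sinh=3.472493; start (x,ẋ)=(-0.149000, -0.082500) → end (x,ẋ)=(0.187976, 1.402804)
phase 2: p=-0.0189, T=0.485, ωT=1.430265, cosh=2.209526, sinh=1.970281; start (x,ẋ)=(0.187976, 1.402804) → end (x,ẋ)=(1.375437, 4.301557)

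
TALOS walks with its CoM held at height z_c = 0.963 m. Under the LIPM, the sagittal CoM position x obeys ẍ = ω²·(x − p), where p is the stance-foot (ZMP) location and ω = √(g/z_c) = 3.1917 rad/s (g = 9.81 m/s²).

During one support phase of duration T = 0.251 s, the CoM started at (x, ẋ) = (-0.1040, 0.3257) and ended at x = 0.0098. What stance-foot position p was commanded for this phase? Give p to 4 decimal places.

p = -0.1720

ωT = 3.1917·0.251 = 0.801117; cosh(ωT) = 1.338428, sinh(ωT) = 0.889600
x(T) = p + (x₀−p)·cosh(ωT) + (ẋ₀/ω)·sinh(ωT) ⇒ p·(1 − cosh) = x(T) − x₀·cosh − (ẋ₀/ω)·sinh
numerator   = 0.0098 − (-0.1040)·1.338428 − (0.3257/3.1917)·0.889600 = 0.058216
denominator = 1 − 1.338428 = -0.338428
p = 0.058216 / -0.338428 = -0.1720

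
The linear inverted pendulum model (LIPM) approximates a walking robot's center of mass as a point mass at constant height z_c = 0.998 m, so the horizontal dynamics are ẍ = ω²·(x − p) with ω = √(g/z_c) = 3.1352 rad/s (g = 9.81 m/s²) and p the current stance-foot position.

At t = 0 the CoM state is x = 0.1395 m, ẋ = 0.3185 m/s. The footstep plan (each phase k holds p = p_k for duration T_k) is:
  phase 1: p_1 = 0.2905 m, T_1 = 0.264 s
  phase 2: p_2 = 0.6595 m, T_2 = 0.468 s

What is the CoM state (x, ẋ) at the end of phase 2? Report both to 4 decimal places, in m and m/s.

phase 1: p=0.2905, T=0.264, ωT=0.827693, cosh=1.362545, sinh=0.925489; start (x,ẋ)=(0.139500, 0.318500) → end (x,ẋ)=(0.178775, -0.004170)
phase 2: p=0.6595, T=0.468, ωT=1.467274, cosh=2.283973, sinh=2.053420; start (x,ẋ)=(0.178775, -0.004170) → end (x,ẋ)=(-0.441195, -3.104377)

x = -0.4412, ẋ = -3.1044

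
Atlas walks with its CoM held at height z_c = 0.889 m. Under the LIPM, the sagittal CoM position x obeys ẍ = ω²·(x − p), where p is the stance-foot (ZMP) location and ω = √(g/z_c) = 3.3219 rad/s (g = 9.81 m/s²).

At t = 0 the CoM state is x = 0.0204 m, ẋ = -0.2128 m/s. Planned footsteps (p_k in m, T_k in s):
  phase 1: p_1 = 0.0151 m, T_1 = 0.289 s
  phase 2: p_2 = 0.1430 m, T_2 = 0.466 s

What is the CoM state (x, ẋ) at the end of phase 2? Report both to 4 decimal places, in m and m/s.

x = -0.5293, ẋ = -2.1617

phase 1: p=0.0151, T=0.289, ωT=0.960029, cosh=1.497327, sinh=1.114445; start (x,ẋ)=(0.020400, -0.212800) → end (x,ẋ)=(-0.048355, -0.299010)
phase 2: p=0.1430, T=0.466, ωT=1.548005, cosh=2.457377, sinh=2.244705; start (x,ẋ)=(-0.048355, -0.299010) → end (x,ẋ)=(-0.529282, -2.161657)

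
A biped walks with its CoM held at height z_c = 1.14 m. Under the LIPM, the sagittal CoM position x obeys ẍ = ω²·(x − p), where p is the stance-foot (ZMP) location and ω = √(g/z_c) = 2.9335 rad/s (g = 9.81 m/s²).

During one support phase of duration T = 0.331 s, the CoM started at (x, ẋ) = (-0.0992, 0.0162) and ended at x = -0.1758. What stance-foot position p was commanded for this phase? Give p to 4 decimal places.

p = 0.0634

ωT = 2.9335·0.331 = 0.970989; cosh(ωT) = 1.509631, sinh(ωT) = 1.130922
x(T) = p + (x₀−p)·cosh(ωT) + (ẋ₀/ω)·sinh(ωT) ⇒ p·(1 − cosh) = x(T) − x₀·cosh − (ẋ₀/ω)·sinh
numerator   = -0.1758 − (-0.0992)·1.509631 − (0.0162/2.9335)·1.130922 = -0.032290
denominator = 1 − 1.509631 = -0.509631
p = -0.032290 / -0.509631 = 0.0634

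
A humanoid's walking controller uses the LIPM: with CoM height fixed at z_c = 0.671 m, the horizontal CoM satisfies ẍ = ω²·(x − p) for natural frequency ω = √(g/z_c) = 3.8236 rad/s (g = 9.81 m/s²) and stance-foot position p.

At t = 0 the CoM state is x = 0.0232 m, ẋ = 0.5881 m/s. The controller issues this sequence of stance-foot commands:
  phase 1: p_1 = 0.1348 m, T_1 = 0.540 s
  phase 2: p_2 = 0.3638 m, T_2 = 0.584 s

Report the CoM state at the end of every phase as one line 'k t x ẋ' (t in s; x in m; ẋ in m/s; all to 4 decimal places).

1 0.5400 0.2843 0.7005
2 1.1240 0.8335 1.9037

phase 1: p=0.1348, T=0.540, ωT=2.064744, cosh=4.005065, sinh=3.878214; start (x,ẋ)=(0.023200, 0.588100) → end (x,ẋ)=(0.284335, 0.700491)
phase 2: p=0.3638, T=0.584, ωT=2.232982, cosh=4.717426, sinh=4.610218; start (x,ẋ)=(0.284335, 0.700491) → end (x,ẋ)=(0.833530, 1.903734)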